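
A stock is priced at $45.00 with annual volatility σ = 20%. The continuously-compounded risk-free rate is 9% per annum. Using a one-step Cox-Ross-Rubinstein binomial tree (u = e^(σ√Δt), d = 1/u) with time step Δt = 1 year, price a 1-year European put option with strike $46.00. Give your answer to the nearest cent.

$2.64

CRR parameters: u = e^(σ√Δt) = e^(0.2·√1) = 1.2214, d = 1/u = 0.8187
Per-period rate: rΔt = 0.09·1 = 0.09, so R = e^0.09 = 1.0942
Risk-neutral probability p = (e^0.09 − 0.8187)/(1.2214 − 0.8187) = 0.2754/0.4027 = 0.6840
Terminal stock prices: S_u = 54.96, S_d = 36.84
Terminal payoffs (K − S): max(-8.963, 0) = 0, max(9.157, 0) = 9.157
Node 0 (S = 45): V_0 = e^(−0.09)·[0.6840·0.0000 + 0.3160·9.1571] = 2.6443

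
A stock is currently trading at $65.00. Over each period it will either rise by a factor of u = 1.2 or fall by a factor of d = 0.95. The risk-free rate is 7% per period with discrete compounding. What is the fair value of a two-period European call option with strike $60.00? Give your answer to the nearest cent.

$12.91

Risk-neutral probability p = (1 + 0.07 − 0.95)/(1.2 − 0.95) = 0.1200/0.2500 = 0.4800
Terminal stock prices: S_uu = 93.6, S_ud = 74.1, S_dd = 58.66
Terminal payoffs (S − K): max(33.6, 0) = 33.6, max(14.1, 0) = 14.1, max(-1.337, 0) = 0
Node u (S = 78): V_u = 1/1.07·[0.4800·33.6000 + 0.5200·14.1000] = 21.9252
Node d (S = 61.75): V_d = 1/1.07·[0.4800·14.1000 + 0.5200·0.0000] = 6.3252
Node 0 (S = 65): V_0 = 1/1.07·[0.4800·21.9252 + 0.5200·6.3252] = 12.9096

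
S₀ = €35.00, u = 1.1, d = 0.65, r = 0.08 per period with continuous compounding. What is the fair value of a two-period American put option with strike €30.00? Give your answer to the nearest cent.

€0.40

Risk-neutral probability p = (e^0.08 − 0.65)/(1.1 − 0.65) = 0.4333/0.4500 = 0.9629
Terminal stock prices: S_uu = 42.35, S_ud = 25.03, S_dd = 14.79
Terminal payoffs (K − S): max(-12.35, 0) = 0, max(4.975, 0) = 4.975, max(15.21, 0) = 15.21
Node u (S = 38.5): continuation = e^(−0.08)·[0.9629·0.0000 + 0.0371·4.9750] = 0.1706; exercise value = 0.0000 ≤ continuation, so V_u = 0.1706
Node d (S = 22.75): continuation = e^(−0.08)·[0.9629·4.9750 + 0.0371·15.2125] = 4.9435; exercise value = 7.2500 > continuation, so V_d = 7.2500 (exercise)
Node 0 (S = 35): continuation = e^(−0.08)·[0.9629·0.1706 + 0.0371·7.2500] = 0.4002; exercise value = 0.0000 ≤ continuation, so V_0 = 0.4002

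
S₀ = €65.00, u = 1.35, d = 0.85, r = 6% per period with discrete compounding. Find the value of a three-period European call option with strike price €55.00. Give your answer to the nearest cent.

€21.29

Risk-neutral probability p = (1 + 0.06 − 0.85)/(1.35 − 0.85) = 0.2100/0.5000 = 0.4200
Terminal stock prices: S_uuu = 159.9, S_uud = 100.7, S_udd = 63.4, S_ddd = 39.92
Terminal payoffs (S − K): max(104.9, 0) = 104.9, max(45.69, 0) = 45.69, max(8.399, 0) = 8.399, max(-15.08, 0) = 0
Node uu (S = 118.5): V_uu = 1/1.06·[0.4200·104.9244 + 0.5800·45.6931] = 66.5757
Node ud (S = 74.59): V_ud = 1/1.06·[0.4200·45.6931 + 0.5800·8.3994] = 22.7007
Node dd (S = 46.96): V_dd = 1/1.06·[0.4200·8.3994 + 0.5800·0.0000] = 3.3281
Node u (S = 87.75): V_u = 1/1.06·[0.4200·66.5757 + 0.5800·22.7007] = 38.8002
Node d (S = 55.25): V_d = 1/1.06·[0.4200·22.7007 + 0.5800·3.3281] = 10.8156
Node 0 (S = 65): V_0 = 1/1.06·[0.4200·38.8002 + 0.5800·10.8156] = 21.2916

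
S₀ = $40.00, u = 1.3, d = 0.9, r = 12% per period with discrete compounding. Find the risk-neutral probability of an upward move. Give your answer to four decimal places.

p = 0.5500

Risk-neutral probability p = (1 + 0.12 − 0.9)/(1.3 − 0.9) = 0.2200/0.4000 = 0.5500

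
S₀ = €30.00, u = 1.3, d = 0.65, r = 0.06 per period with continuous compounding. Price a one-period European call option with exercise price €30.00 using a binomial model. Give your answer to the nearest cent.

Risk-neutral probability p = (e^0.06 − 0.65)/(1.3 − 0.65) = 0.4118/0.6500 = 0.6336
Terminal stock prices: S_u = 39, S_d = 19.5
Terminal payoffs (S − K): max(9, 0) = 9, max(-10.5, 0) = 0
Node 0 (S = 30): V_0 = e^(−0.06)·[0.6336·9.0000 + 0.3664·0.0000] = 5.3703

€5.37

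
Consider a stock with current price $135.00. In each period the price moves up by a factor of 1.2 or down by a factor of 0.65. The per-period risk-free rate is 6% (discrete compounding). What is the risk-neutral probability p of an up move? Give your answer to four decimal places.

p = 0.7455

Risk-neutral probability p = (1 + 0.06 − 0.65)/(1.2 − 0.65) = 0.4100/0.5500 = 0.7455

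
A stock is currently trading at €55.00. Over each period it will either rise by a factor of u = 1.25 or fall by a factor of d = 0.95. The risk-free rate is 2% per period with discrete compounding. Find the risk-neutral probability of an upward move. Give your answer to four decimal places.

p = 0.2333

Risk-neutral probability p = (1 + 0.02 − 0.95)/(1.25 − 0.95) = 0.0700/0.3000 = 0.2333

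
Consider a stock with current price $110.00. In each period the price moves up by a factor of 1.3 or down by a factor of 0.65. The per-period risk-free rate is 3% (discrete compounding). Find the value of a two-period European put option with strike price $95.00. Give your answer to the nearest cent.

$8.83

Risk-neutral probability p = (1 + 0.03 − 0.65)/(1.3 − 0.65) = 0.3800/0.6500 = 0.5846
Terminal stock prices: S_uu = 185.9, S_ud = 92.95, S_dd = 46.48
Terminal payoffs (K − S): max(-90.9, 0) = 0, max(2.05, 0) = 2.05, max(48.52, 0) = 48.52
Node u (S = 143): V_u = 1/1.03·[0.5846·0.0000 + 0.4154·2.0500] = 0.8267
Node d (S = 71.5): V_d = 1/1.03·[0.5846·2.0500 + 0.4154·48.5250] = 20.7330
Node 0 (S = 110): V_0 = 1/1.03·[0.5846·0.8267 + 0.4154·20.7330] = 8.8306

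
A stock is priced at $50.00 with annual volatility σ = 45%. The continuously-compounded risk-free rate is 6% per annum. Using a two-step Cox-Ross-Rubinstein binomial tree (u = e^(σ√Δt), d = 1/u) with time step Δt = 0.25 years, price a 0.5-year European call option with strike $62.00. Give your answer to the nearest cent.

$3.63

CRR parameters: u = e^(σ√Δt) = e^(0.45·√0.25) = 1.2523, d = 1/u = 0.7985
Per-period rate: rΔt = 0.06·0.25 = 0.015, so R = e^0.015 = 1.0151
Risk-neutral probability p = (e^0.015 − 0.7985)/(1.2523 − 0.7985) = 0.2166/0.4538 = 0.4773
Terminal stock prices: S_uu = 78.42, S_ud = 50, S_dd = 31.88
Terminal payoffs (S − K): max(16.42, 0) = 16.42, max(-12, 0) = 0, max(-30.12, 0) = 0
Node u (S = 62.62): V_u = e^(−0.015)·[0.4773·16.4156 + 0.5227·0.0000] = 7.7183
Node d (S = 39.93): V_d = e^(−0.015)·[0.4773·0.0000 + 0.5227·0.0000] = 0.0000
Node 0 (S = 50): V_0 = e^(−0.015)·[0.4773·7.7183 + 0.5227·0.0000] = 3.6290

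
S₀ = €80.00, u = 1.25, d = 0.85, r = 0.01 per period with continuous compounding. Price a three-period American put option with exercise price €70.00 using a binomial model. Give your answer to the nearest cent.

Risk-neutral probability p = (e^0.01 − 0.85)/(1.25 − 0.85) = 0.1601/0.4000 = 0.4001
Terminal stock prices: S_uuu = 156.2, S_uud = 106.2, S_udd = 72.25, S_ddd = 49.13
Terminal payoffs (K − S): max(-86.25, 0) = 0, max(-36.25, 0) = 0, max(-2.25, 0) = 0, max(20.87, 0) = 20.87
Node uu (S = 125): continuation = e^(−0.01)·[0.4001·0.0000 + 0.5999·0.0000] = 0.0000; exercise value = 0.0000 ≤ continuation, so V_uu = 0.0000
Node ud (S = 85): continuation = e^(−0.01)·[0.4001·0.0000 + 0.5999·0.0000] = 0.0000; exercise value = 0.0000 ≤ continuation, so V_ud = 0.0000
Node dd (S = 57.8): continuation = e^(−0.01)·[0.4001·0.0000 + 0.5999·20.8700] = 12.3948; exercise value = 12.2000 ≤ continuation, so V_dd = 12.3948
Node u (S = 100): continuation = e^(−0.01)·[0.4001·0.0000 + 0.5999·0.0000] = 0.0000; exercise value = 0.0000 ≤ continuation, so V_u = 0.0000
Node d (S = 68): continuation = e^(−0.01)·[0.4001·0.0000 + 0.5999·12.3948] = 7.3614; exercise value = 2.0000 ≤ continuation, so V_d = 7.3614
Node 0 (S = 80): continuation = e^(−0.01)·[0.4001·0.0000 + 0.5999·7.3614] = 4.3719; exercise value = 0.0000 ≤ continuation, so V_0 = 4.3719

€4.37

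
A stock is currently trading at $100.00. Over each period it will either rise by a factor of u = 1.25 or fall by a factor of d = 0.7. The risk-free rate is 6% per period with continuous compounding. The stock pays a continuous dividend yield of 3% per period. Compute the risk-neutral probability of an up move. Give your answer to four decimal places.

Per-period risk-free factor R = e^0.06 = 1.0618; dividend-adjusted growth = e^(0.06−0.03) = 1.0305.
Risk-neutral probability p = (1.0305 − 0.7)/(1.25 − 0.7) = 0.3305/0.5500 = 0.6008

p = 0.6008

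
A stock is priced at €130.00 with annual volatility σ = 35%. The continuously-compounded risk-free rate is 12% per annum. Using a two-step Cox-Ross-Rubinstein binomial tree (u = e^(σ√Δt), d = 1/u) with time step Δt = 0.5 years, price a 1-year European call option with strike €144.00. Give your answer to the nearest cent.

€19.41

CRR parameters: u = e^(σ√Δt) = e^(0.35·√0.5) = 1.2808, d = 1/u = 0.7808
Per-period rate: rΔt = 0.12·0.5 = 0.06, so R = e^0.06 = 1.0618
Risk-neutral probability p = (e^0.06 − 0.7808)/(1.2808 − 0.7808) = 0.2811/0.5000 = 0.5621
Terminal stock prices: S_uu = 213.3, S_ud = 130, S_dd = 79.25
Terminal payoffs (S − K): max(69.26, 0) = 69.26, max(-14, 0) = 0, max(-64.75, 0) = 0
Node u (S = 166.5): V_u = e^(−0.06)·[0.5621·69.2594 + 0.4379·0.0000] = 36.6638
Node d (S = 101.5): V_d = e^(−0.06)·[0.5621·0.0000 + 0.4379·0.0000] = 0.0000
Node 0 (S = 130): V_0 = e^(−0.06)·[0.5621·36.6638 + 0.4379·0.0000] = 19.4087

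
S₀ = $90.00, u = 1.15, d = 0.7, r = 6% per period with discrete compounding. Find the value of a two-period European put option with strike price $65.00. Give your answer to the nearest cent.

$0.74

Risk-neutral probability p = (1 + 0.06 − 0.7)/(1.15 − 0.7) = 0.3600/0.4500 = 0.8000
Terminal stock prices: S_uu = 119, S_ud = 72.45, S_dd = 44.1
Terminal payoffs (K − S): max(-54.02, 0) = 0, max(-7.45, 0) = 0, max(20.9, 0) = 20.9
Node u (S = 103.5): V_u = 1/1.06·[0.8000·0.0000 + 0.2000·0.0000] = 0.0000
Node d (S = 63): V_d = 1/1.06·[0.8000·0.0000 + 0.2000·20.9000] = 3.9434
Node 0 (S = 90): V_0 = 1/1.06·[0.8000·0.0000 + 0.2000·3.9434] = 0.7440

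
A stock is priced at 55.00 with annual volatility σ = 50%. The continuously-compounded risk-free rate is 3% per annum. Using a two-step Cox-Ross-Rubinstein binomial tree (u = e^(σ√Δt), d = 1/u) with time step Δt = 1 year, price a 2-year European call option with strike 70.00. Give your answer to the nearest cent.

12.39

CRR parameters: u = e^(σ√Δt) = e^(0.5·√1) = 1.6487, d = 1/u = 0.6065
Per-period rate: rΔt = 0.03·1 = 0.03, so R = e^0.03 = 1.0305
Risk-neutral probability p = (e^0.03 − 0.6065)/(1.6487 − 0.6065) = 0.4239/1.0422 = 0.4068
Terminal stock prices: S_uu = 149.5, S_ud = 55, S_dd = 20.23
Terminal payoffs (S − K): max(79.51, 0) = 79.51, max(-15, 0) = 0, max(-49.77, 0) = 0
Node u (S = 90.68): V_u = e^(−0.03)·[0.4068·79.5055 + 0.5932·0.0000] = 31.3841
Node d (S = 33.36): V_d = e^(−0.03)·[0.4068·0.0000 + 0.5932·0.0000] = 0.0000
Node 0 (S = 55): V_0 = e^(−0.03)·[0.4068·31.3841 + 0.5932·0.0000] = 12.3886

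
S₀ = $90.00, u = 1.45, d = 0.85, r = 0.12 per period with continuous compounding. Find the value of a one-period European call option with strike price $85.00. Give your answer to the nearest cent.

Risk-neutral probability p = (e^0.12 − 0.85)/(1.45 − 0.85) = 0.2775/0.6000 = 0.4625
Terminal stock prices: S_u = 130.5, S_d = 76.5
Terminal payoffs (S − K): max(45.5, 0) = 45.5, max(-8.5, 0) = 0
Node 0 (S = 90): V_0 = e^(−0.12)·[0.4625·45.5000 + 0.5375·0.0000] = 18.6639

$18.66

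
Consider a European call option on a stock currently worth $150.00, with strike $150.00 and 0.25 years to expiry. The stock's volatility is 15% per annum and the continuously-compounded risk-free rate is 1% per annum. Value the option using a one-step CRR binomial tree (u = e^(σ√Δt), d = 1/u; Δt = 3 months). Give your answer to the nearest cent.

$5.80

CRR parameters: u = e^(σ√Δt) = e^(0.15·√0.25) = 1.0779, d = 1/u = 0.9277
Per-period rate: rΔt = 0.01·0.25 = 0.0025, so R = e^0.0025 = 1.0025
Risk-neutral probability p = (e^0.0025 − 0.9277)/(1.0779 − 0.9277) = 0.0748/0.1501 = 0.4979
Terminal stock prices: S_u = 161.7, S_d = 139.2
Terminal payoffs (S − K): max(11.68, 0) = 11.68, max(-10.84, 0) = 0
Node 0 (S = 150): V_0 = e^(−0.0025)·[0.4979·11.6826 + 0.5021·0.0000] = 5.8026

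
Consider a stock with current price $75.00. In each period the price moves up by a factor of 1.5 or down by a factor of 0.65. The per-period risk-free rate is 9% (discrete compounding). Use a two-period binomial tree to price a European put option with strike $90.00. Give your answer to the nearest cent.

Risk-neutral probability p = (1 + 0.09 − 0.65)/(1.5 − 0.65) = 0.4400/0.8500 = 0.5176
Terminal stock prices: S_uu = 168.8, S_ud = 73.12, S_dd = 31.69
Terminal payoffs (K − S): max(-78.75, 0) = 0, max(16.88, 0) = 16.88, max(58.31, 0) = 58.31
Node u (S = 112.5): V_u = 1/1.09·[0.5176·0.0000 + 0.4824·16.8750] = 7.4676
Node d (S = 48.75): V_d = 1/1.09·[0.5176·16.8750 + 0.4824·58.3125] = 33.8188
Node 0 (S = 75): V_0 = 1/1.09·[0.5176·7.4676 + 0.4824·33.8188] = 18.5121

$18.51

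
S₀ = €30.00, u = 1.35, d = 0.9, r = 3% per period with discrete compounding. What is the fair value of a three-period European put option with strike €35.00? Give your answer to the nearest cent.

Risk-neutral probability p = (1 + 0.03 − 0.9)/(1.35 − 0.9) = 0.1300/0.4500 = 0.2889
Terminal stock prices: S_uuu = 73.81, S_uud = 49.21, S_udd = 32.8, S_ddd = 21.87
Terminal payoffs (K − S): max(-38.81, 0) = 0, max(-14.21, 0) = 0, max(2.195, 0) = 2.195, max(13.13, 0) = 13.13
Node uu (S = 54.68): V_uu = 1/1.03·[0.2889·0.0000 + 0.7111·0.0000] = 0.0000
Node ud (S = 36.45): V_ud = 1/1.03·[0.2889·0.0000 + 0.7111·2.1950] = 1.5154
Node dd (S = 24.3): V_dd = 1/1.03·[0.2889·2.1950 + 0.7111·13.1300] = 9.6806
Node u (S = 40.5): V_u = 1/1.03·[0.2889·0.0000 + 0.7111·1.5154] = 1.0462
Node d (S = 27): V_d = 1/1.03·[0.2889·1.5154 + 0.7111·9.6806] = 7.1085
Node 0 (S = 30): V_0 = 1/1.03·[0.2889·1.0462 + 0.7111·7.1085] = 5.2012

€5.20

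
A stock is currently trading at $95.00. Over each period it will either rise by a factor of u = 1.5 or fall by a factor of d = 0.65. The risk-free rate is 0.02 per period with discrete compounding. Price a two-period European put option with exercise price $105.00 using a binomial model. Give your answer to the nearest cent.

$25.73

Risk-neutral probability p = (1 + 0.02 − 0.65)/(1.5 − 0.65) = 0.3700/0.8500 = 0.4353
Terminal stock prices: S_uu = 213.8, S_ud = 92.62, S_dd = 40.14
Terminal payoffs (K − S): max(-108.8, 0) = 0, max(12.38, 0) = 12.38, max(64.86, 0) = 64.86
Node u (S = 142.5): V_u = 1/1.02·[0.4353·0.0000 + 0.5647·12.3750] = 6.8512
Node d (S = 61.75): V_d = 1/1.02·[0.4353·12.3750 + 0.5647·64.8625] = 41.1912
Node 0 (S = 95): V_0 = 1/1.02·[0.4353·6.8512 + 0.5647·41.1912] = 25.7286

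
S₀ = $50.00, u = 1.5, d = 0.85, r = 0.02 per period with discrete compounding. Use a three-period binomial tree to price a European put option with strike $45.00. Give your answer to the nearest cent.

Risk-neutral probability p = (1 + 0.02 − 0.85)/(1.5 − 0.85) = 0.1700/0.6500 = 0.2615
Terminal stock prices: S_uuu = 168.8, S_uud = 95.62, S_udd = 54.19, S_ddd = 30.71
Terminal payoffs (K − S): max(-123.8, 0) = 0, max(-50.62, 0) = 0, max(-9.187, 0) = 0, max(14.29, 0) = 14.29
Node uu (S = 112.5): V_uu = 1/1.02·[0.2615·0.0000 + 0.7385·0.0000] = 0.0000
Node ud (S = 63.75): V_ud = 1/1.02·[0.2615·0.0000 + 0.7385·0.0000] = 0.0000
Node dd (S = 36.12): V_dd = 1/1.02·[0.2615·0.0000 + 0.7385·14.2938] = 10.3484
Node u (S = 75): V_u = 1/1.02·[0.2615·0.0000 + 0.7385·0.0000] = 0.0000
Node d (S = 42.5): V_d = 1/1.02·[0.2615·0.0000 + 0.7385·10.3484] = 7.4921
Node 0 (S = 50): V_0 = 1/1.02·[0.2615·0.0000 + 0.7385·7.4921] = 5.4241

$5.42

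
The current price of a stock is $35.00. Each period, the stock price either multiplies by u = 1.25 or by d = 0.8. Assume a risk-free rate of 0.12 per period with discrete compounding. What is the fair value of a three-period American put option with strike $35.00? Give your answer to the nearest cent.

Risk-neutral probability p = (1 + 0.12 − 0.8)/(1.25 − 0.8) = 0.3200/0.4500 = 0.7111
Terminal stock prices: S_uuu = 68.36, S_uud = 43.75, S_udd = 28, S_ddd = 17.92
Terminal payoffs (K − S): max(-33.36, 0) = 0, max(-8.75, 0) = 0, max(7, 0) = 7, max(17.08, 0) = 17.08
Node uu (S = 54.69): continuation = 1/1.12·[0.7111·0.0000 + 0.2889·0.0000] = 0.0000; exercise value = 0.0000 ≤ continuation, so V_uu = 0.0000
Node ud (S = 35): continuation = 1/1.12·[0.7111·0.0000 + 0.2889·7.0000] = 1.8056; exercise value = 0.0000 ≤ continuation, so V_ud = 1.8056
Node dd (S = 22.4): continuation = 1/1.12·[0.7111·7.0000 + 0.2889·17.0800] = 8.8500; exercise value = 12.6000 > continuation, so V_dd = 12.6000 (exercise)
Node u (S = 43.75): continuation = 1/1.12·[0.7111·0.0000 + 0.2889·1.8056] = 0.4657; exercise value = 0.0000 ≤ continuation, so V_u = 0.4657
Node d (S = 28): continuation = 1/1.12·[0.7111·1.8056 + 0.2889·12.6000] = 4.3964; exercise value = 7.0000 > continuation, so V_d = 7.0000 (exercise)
Node 0 (S = 35): continuation = 1/1.12·[0.7111·0.4657 + 0.2889·7.0000] = 2.1012; exercise value = 0.0000 ≤ continuation, so V_0 = 2.1012

$2.10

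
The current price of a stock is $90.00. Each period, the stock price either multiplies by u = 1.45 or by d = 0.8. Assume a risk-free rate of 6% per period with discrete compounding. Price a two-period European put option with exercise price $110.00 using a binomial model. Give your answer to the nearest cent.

$19.18

Risk-neutral probability p = (1 + 0.06 − 0.8)/(1.45 − 0.8) = 0.2600/0.6500 = 0.4000
Terminal stock prices: S_uu = 189.2, S_ud = 104.4, S_dd = 57.6
Terminal payoffs (K − S): max(-79.22, 0) = 0, max(5.6, 0) = 5.6, max(52.4, 0) = 52.4
Node u (S = 130.5): V_u = 1/1.06·[0.4000·0.0000 + 0.6000·5.6000] = 3.1698
Node d (S = 72): V_d = 1/1.06·[0.4000·5.6000 + 0.6000·52.4000] = 31.7736
Node 0 (S = 90): V_0 = 1/1.06·[0.4000·3.1698 + 0.6000·31.7736] = 19.1812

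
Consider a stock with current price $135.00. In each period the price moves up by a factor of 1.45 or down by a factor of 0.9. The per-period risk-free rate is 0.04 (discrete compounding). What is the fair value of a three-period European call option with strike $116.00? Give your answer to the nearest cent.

$38.35

Risk-neutral probability p = (1 + 0.04 − 0.9)/(1.45 − 0.9) = 0.1400/0.5500 = 0.2545
Terminal stock prices: S_uuu = 411.6, S_uud = 255.5, S_udd = 158.6, S_ddd = 98.42
Terminal payoffs (S − K): max(295.6, 0) = 295.6, max(139.5, 0) = 139.5, max(42.56, 0) = 42.56, max(-17.58, 0) = 0
Node uu (S = 283.8): V_uu = 1/1.04·[0.2545·295.5644 + 0.7455·139.4537] = 172.2990
Node ud (S = 176.2): V_ud = 1/1.04·[0.2545·139.4537 + 0.7455·42.5575] = 64.6365
Node dd (S = 109.4): V_dd = 1/1.04·[0.2545·42.5575 + 0.7455·0.0000] = 10.4162
Node u (S = 195.8): V_u = 1/1.04·[0.2545·172.2990 + 0.7455·64.6365] = 88.5015
Node d (S = 121.5): V_d = 1/1.04·[0.2545·64.6365 + 0.7455·10.4162] = 23.2863
Node 0 (S = 135): V_0 = 1/1.04·[0.2545·88.5015 + 0.7455·23.2863] = 38.3524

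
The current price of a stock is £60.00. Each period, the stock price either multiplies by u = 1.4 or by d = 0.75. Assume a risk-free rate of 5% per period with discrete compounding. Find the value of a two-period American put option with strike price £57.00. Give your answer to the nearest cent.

Risk-neutral probability p = (1 + 0.05 − 0.75)/(1.4 − 0.75) = 0.3000/0.6500 = 0.4615
Terminal stock prices: S_uu = 117.6, S_ud = 63, S_dd = 33.75
Terminal payoffs (K − S): max(-60.6, 0) = 0, max(-6, 0) = 0, max(23.25, 0) = 23.25
Node u (S = 84): continuation = 1/1.05·[0.4615·0.0000 + 0.5385·0.0000] = 0.0000; exercise value = 0.0000 ≤ continuation, so V_u = 0.0000
Node d (S = 45): continuation = 1/1.05·[0.4615·0.0000 + 0.5385·23.2500] = 11.9231; exercise value = 12.0000 > continuation, so V_d = 12.0000 (exercise)
Node 0 (S = 60): continuation = 1/1.05·[0.4615·0.0000 + 0.5385·12.0000] = 6.1538; exercise value = 0.0000 ≤ continuation, so V_0 = 6.1538

£6.15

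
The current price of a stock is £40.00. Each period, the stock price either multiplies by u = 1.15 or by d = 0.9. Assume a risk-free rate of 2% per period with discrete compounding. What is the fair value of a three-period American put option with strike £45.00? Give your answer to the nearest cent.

£5.53

Risk-neutral probability p = (1 + 0.02 − 0.9)/(1.15 − 0.9) = 0.1200/0.2500 = 0.4800
Terminal stock prices: S_uuu = 60.83, S_uud = 47.61, S_udd = 37.26, S_ddd = 29.16
Terminal payoffs (K − S): max(-15.83, 0) = 0, max(-2.61, 0) = 0, max(7.74, 0) = 7.74, max(15.84, 0) = 15.84
Node uu (S = 52.9): continuation = 1/1.02·[0.4800·0.0000 + 0.5200·0.0000] = 0.0000; exercise value = 0.0000 ≤ continuation, so V_uu = 0.0000
Node ud (S = 41.4): continuation = 1/1.02·[0.4800·0.0000 + 0.5200·7.7400] = 3.9459; exercise value = 3.6000 ≤ continuation, so V_ud = 3.9459
Node dd (S = 32.4): continuation = 1/1.02·[0.4800·7.7400 + 0.5200·15.8400] = 11.7176; exercise value = 12.6000 > continuation, so V_dd = 12.6000 (exercise)
Node u (S = 46): continuation = 1/1.02·[0.4800·0.0000 + 0.5200·3.9459] = 2.0116; exercise value = 0.0000 ≤ continuation, so V_u = 2.0116
Node d (S = 36): continuation = 1/1.02·[0.4800·3.9459 + 0.5200·12.6000] = 8.2804; exercise value = 9.0000 > continuation, so V_d = 9.0000 (exercise)
Node 0 (S = 40): continuation = 1/1.02·[0.4800·2.0116 + 0.5200·9.0000] = 5.5349; exercise value = 5.0000 ≤ continuation, so V_0 = 5.5349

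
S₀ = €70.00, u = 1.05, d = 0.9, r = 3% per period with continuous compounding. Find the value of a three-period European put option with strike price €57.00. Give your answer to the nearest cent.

Risk-neutral probability p = (e^0.03 − 0.9)/(1.05 − 0.9) = 0.1305/0.1500 = 0.8697
Terminal stock prices: S_uuu = 81.03, S_uud = 69.46, S_udd = 59.54, S_ddd = 51.03
Terminal payoffs (K − S): max(-24.03, 0) = 0, max(-12.46, 0) = 0, max(-2.535, 0) = 0, max(5.97, 0) = 5.97
Node uu (S = 77.17): V_uu = e^(−0.03)·[0.8697·0.0000 + 0.1303·0.0000] = 0.0000
Node ud (S = 66.15): V_ud = e^(−0.03)·[0.8697·0.0000 + 0.1303·0.0000] = 0.0000
Node dd (S = 56.7): V_dd = e^(−0.03)·[0.8697·0.0000 + 0.1303·5.9700] = 0.7549
Node u (S = 73.5): V_u = e^(−0.03)·[0.8697·0.0000 + 0.1303·0.0000] = 0.0000
Node d (S = 63): V_d = e^(−0.03)·[0.8697·0.0000 + 0.1303·0.7549] = 0.0955
Node 0 (S = 70): V_0 = e^(−0.03)·[0.8697·0.0000 + 0.1303·0.0955] = 0.0121

€0.01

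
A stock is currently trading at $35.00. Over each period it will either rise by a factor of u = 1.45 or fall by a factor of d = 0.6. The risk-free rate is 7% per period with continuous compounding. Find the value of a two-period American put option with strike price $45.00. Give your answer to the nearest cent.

$13.06

Risk-neutral probability p = (e^0.07 − 0.6)/(1.45 − 0.6) = 0.4725/0.8500 = 0.5559
Terminal stock prices: S_uu = 73.59, S_ud = 30.45, S_dd = 12.6
Terminal payoffs (K − S): max(-28.59, 0) = 0, max(14.55, 0) = 14.55, max(32.4, 0) = 32.4
Node u (S = 50.75): continuation = e^(−0.07)·[0.5559·0.0000 + 0.4441·14.5500] = 6.0249; exercise value = 0.0000 ≤ continuation, so V_u = 6.0249
Node d (S = 21): continuation = e^(−0.07)·[0.5559·14.5500 + 0.4441·32.4000] = 20.9577; exercise value = 24.0000 > continuation, so V_d = 24.0000 (exercise)
Node 0 (S = 35): continuation = e^(−0.07)·[0.5559·6.0249 + 0.4441·24.0000] = 13.0608; exercise value = 10.0000 ≤ continuation, so V_0 = 13.0608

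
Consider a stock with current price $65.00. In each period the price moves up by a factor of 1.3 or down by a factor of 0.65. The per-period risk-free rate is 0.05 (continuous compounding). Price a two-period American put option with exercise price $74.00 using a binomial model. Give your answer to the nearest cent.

Risk-neutral probability p = (e^0.05 − 0.65)/(1.3 − 0.65) = 0.4013/0.6500 = 0.6173
Terminal stock prices: S_uu = 109.9, S_ud = 54.93, S_dd = 27.46
Terminal payoffs (K − S): max(-35.85, 0) = 0, max(19.07, 0) = 19.07, max(46.54, 0) = 46.54
Node u (S = 84.5): continuation = e^(−0.05)·[0.6173·0.0000 + 0.3827·19.0750] = 6.9432; exercise value = 0.0000 ≤ continuation, so V_u = 6.9432
Node d (S = 42.25): continuation = e^(−0.05)·[0.6173·19.0750 + 0.3827·46.5375] = 28.1410; exercise value = 31.7500 > continuation, so V_d = 31.7500 (exercise)
Node 0 (S = 65): continuation = e^(−0.05)·[0.6173·6.9432 + 0.3827·31.7500] = 15.6342; exercise value = 9.0000 ≤ continuation, so V_0 = 15.6342

$15.63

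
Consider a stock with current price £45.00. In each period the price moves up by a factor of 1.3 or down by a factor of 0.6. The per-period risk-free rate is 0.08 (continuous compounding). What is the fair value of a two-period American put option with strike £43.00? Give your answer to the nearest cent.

£6.01

Risk-neutral probability p = (e^0.08 − 0.6)/(1.3 − 0.6) = 0.4833/0.7000 = 0.6904
Terminal stock prices: S_uu = 76.05, S_ud = 35.1, S_dd = 16.2
Terminal payoffs (K − S): max(-33.05, 0) = 0, max(7.9, 0) = 7.9, max(26.8, 0) = 26.8
Node u (S = 58.5): continuation = e^(−0.08)·[0.6904·0.0000 + 0.3096·7.9000] = 2.2577; exercise value = 0.0000 ≤ continuation, so V_u = 2.2577
Node d (S = 27): continuation = e^(−0.08)·[0.6904·7.9000 + 0.3096·26.8000] = 12.6940; exercise value = 16.0000 > continuation, so V_d = 16.0000 (exercise)
Node 0 (S = 45): continuation = e^(−0.08)·[0.6904·2.2577 + 0.3096·16.0000] = 6.0115; exercise value = 0.0000 ≤ continuation, so V_0 = 6.0115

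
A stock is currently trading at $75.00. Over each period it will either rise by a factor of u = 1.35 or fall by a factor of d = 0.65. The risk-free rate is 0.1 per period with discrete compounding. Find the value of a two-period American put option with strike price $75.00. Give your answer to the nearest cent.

$10.27

Risk-neutral probability p = (1 + 0.1 − 0.65)/(1.35 − 0.65) = 0.4500/0.7000 = 0.6429
Terminal stock prices: S_uu = 136.7, S_ud = 65.81, S_dd = 31.69
Terminal payoffs (K − S): max(-61.69, 0) = 0, max(9.188, 0) = 9.188, max(43.31, 0) = 43.31
Node u (S = 101.2): continuation = 1/1.1·[0.6429·0.0000 + 0.3571·9.1875] = 2.9830; exercise value = 0.0000 ≤ continuation, so V_u = 2.9830
Node d (S = 48.75): continuation = 1/1.1·[0.6429·9.1875 + 0.3571·43.3125] = 19.4318; exercise value = 26.2500 > continuation, so V_d = 26.2500 (exercise)
Node 0 (S = 75): continuation = 1/1.1·[0.6429·2.9830 + 0.3571·26.2500] = 10.2660; exercise value = 0.0000 ≤ continuation, so V_0 = 10.2660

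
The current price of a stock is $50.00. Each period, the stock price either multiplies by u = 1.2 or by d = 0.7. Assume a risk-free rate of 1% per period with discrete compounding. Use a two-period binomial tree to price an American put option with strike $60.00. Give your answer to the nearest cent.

Risk-neutral probability p = (1 + 0.01 − 0.7)/(1.2 − 0.7) = 0.3100/0.5000 = 0.6200
Terminal stock prices: S_uu = 72, S_ud = 42, S_dd = 24.5
Terminal payoffs (K − S): max(-12, 0) = 0, max(18, 0) = 18, max(35.5, 0) = 35.5
Node u (S = 60): continuation = 1/1.01·[0.6200·0.0000 + 0.3800·18.0000] = 6.7723; exercise value = 0.0000 ≤ continuation, so V_u = 6.7723
Node d (S = 35): continuation = 1/1.01·[0.6200·18.0000 + 0.3800·35.5000] = 24.4059; exercise value = 25.0000 > continuation, so V_d = 25.0000 (exercise)
Node 0 (S = 50): continuation = 1/1.01·[0.6200·6.7723 + 0.3800·25.0000] = 13.5632; exercise value = 10.0000 ≤ continuation, so V_0 = 13.5632

$13.56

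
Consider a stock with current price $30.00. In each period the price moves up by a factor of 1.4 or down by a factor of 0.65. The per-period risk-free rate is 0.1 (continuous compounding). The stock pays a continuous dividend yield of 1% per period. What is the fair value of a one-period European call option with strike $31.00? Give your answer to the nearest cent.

Per-period risk-free factor R = e^0.1 = 1.1052; dividend-adjusted growth = e^(0.1−0.01) = 1.0942.
Risk-neutral probability p = (1.0942 − 0.65)/(1.4 − 0.65) = 0.4442/0.7500 = 0.5922
Terminal stock prices: S_u = 42, S_d = 19.5
Terminal payoffs (S − K): max(11, 0) = 11, max(-11.5, 0) = 0
Node 0 (S = 30): V_0 = e^(−0.1)·[0.5922·11.0000 + 0.4078·0.0000] = 5.8946

$5.89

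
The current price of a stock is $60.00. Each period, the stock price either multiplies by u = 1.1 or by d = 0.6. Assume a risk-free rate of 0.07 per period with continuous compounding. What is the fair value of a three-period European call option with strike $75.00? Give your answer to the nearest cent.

$3.32

Risk-neutral probability p = (e^0.07 − 0.6)/(1.1 − 0.6) = 0.4725/0.5000 = 0.9450
Terminal stock prices: S_uuu = 79.86, S_uud = 43.56, S_udd = 23.76, S_ddd = 12.96
Terminal payoffs (S − K): max(4.86, 0) = 4.86, max(-31.44, 0) = 0, max(-51.24, 0) = 0, max(-62.04, 0) = 0
Node uu (S = 72.6): V_uu = e^(−0.07)·[0.9450·4.8600 + 0.0550·0.0000] = 4.2823
Node ud (S = 39.6): V_ud = e^(−0.07)·[0.9450·0.0000 + 0.0550·0.0000] = 0.0000
Node dd (S = 21.6): V_dd = e^(−0.07)·[0.9450·0.0000 + 0.0550·0.0000] = 0.0000
Node u (S = 66): V_u = e^(−0.07)·[0.9450·4.2823 + 0.0550·0.0000] = 3.7732
Node d (S = 36): V_d = e^(−0.07)·[0.9450·0.0000 + 0.0550·0.0000] = 0.0000
Node 0 (S = 60): V_0 = e^(−0.07)·[0.9450·3.7732 + 0.0550·0.0000] = 3.3247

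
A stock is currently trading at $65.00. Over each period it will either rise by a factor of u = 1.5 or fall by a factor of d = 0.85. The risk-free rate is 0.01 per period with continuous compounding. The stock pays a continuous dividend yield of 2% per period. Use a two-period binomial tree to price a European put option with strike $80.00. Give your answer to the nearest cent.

$19.93

Per-period risk-free factor R = e^0.01 = 1.0101; dividend-adjusted growth = e^(0.01−0.02) = 0.9900.
Risk-neutral probability p = (0.9900 − 0.85)/(1.5 − 0.85) = 0.1400/0.6500 = 0.2155
Terminal stock prices: S_uu = 146.2, S_ud = 82.88, S_dd = 46.96
Terminal payoffs (K − S): max(-66.25, 0) = 0, max(-2.875, 0) = 0, max(33.04, 0) = 33.04
Node u (S = 97.5): V_u = e^(−0.01)·[0.2155·0.0000 + 0.7845·0.0000] = 0.0000
Node d (S = 55.25): V_d = e^(−0.01)·[0.2155·0.0000 + 0.7845·33.0375] = 25.6613
Node 0 (S = 65): V_0 = e^(−0.01)·[0.2155·0.0000 + 0.7845·25.6613] = 19.9320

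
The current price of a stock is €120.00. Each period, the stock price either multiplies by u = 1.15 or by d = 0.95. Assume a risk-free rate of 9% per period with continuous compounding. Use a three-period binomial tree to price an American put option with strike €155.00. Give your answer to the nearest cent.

€35.00

Risk-neutral probability p = (e^0.09 − 0.95)/(1.15 − 0.95) = 0.1442/0.2000 = 0.7209
Terminal stock prices: S_uuu = 182.5, S_uud = 150.8, S_udd = 124.5, S_ddd = 102.9
Terminal payoffs (K − S): max(-27.5, 0) = 0, max(4.235, 0) = 4.235, max(30.45, 0) = 30.45, max(52.12, 0) = 52.12
Node uu (S = 158.7): continuation = e^(−0.09)·[0.7209·0.0000 + 0.2791·4.2350] = 1.0804; exercise value = 0.0000 ≤ continuation, so V_uu = 1.0804
Node ud (S = 131.1): continuation = e^(−0.09)·[0.7209·4.2350 + 0.2791·30.4550] = 10.5593; exercise value = 23.9000 > continuation, so V_ud = 23.9000 (exercise)
Node dd (S = 108.3): continuation = e^(−0.09)·[0.7209·30.4550 + 0.2791·52.1150] = 33.3593; exercise value = 46.7000 > continuation, so V_dd = 46.7000 (exercise)
Node u (S = 138): continuation = e^(−0.09)·[0.7209·1.0804 + 0.2791·23.9000] = 6.8088; exercise value = 17.0000 > continuation, so V_u = 17.0000 (exercise)
Node d (S = 114): continuation = e^(−0.09)·[0.7209·23.9000 + 0.2791·46.7000] = 27.6593; exercise value = 41.0000 > continuation, so V_d = 41.0000 (exercise)
Node 0 (S = 120): continuation = e^(−0.09)·[0.7209·17.0000 + 0.2791·41.0000] = 21.6593; exercise value = 35.0000 > continuation, so V_0 = 35.0000 (exercise)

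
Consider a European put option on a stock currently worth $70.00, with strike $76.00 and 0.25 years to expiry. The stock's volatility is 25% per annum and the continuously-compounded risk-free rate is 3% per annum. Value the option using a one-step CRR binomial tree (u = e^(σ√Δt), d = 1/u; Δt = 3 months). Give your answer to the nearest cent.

CRR parameters: u = e^(σ√Δt) = e^(0.25·√0.25) = 1.1331, d = 1/u = 0.8825
Per-period rate: rΔt = 0.03·0.25 = 0.0075, so R = e^0.0075 = 1.0075
Risk-neutral probability p = (e^0.0075 − 0.8825)/(1.1331 − 0.8825) = 0.1250/0.2507 = 0.4988
Terminal stock prices: S_u = 79.32, S_d = 61.77
Terminal payoffs (K − S): max(-3.32, 0) = 0, max(14.23, 0) = 14.23
Node 0 (S = 70): V_0 = e^(−0.0075)·[0.4988·0.0000 + 0.5012·14.2252] = 7.0761

$7.08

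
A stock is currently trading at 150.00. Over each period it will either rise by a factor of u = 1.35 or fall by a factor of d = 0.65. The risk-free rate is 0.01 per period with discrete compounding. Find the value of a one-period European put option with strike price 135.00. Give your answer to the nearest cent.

Risk-neutral probability p = (1 + 0.01 − 0.65)/(1.35 − 0.65) = 0.3600/0.7000 = 0.5143
Terminal stock prices: S_u = 202.5, S_d = 97.5
Terminal payoffs (K − S): max(-67.5, 0) = 0, max(37.5, 0) = 37.5
Node 0 (S = 150): V_0 = 1/1.01·[0.5143·0.0000 + 0.4857·37.5000] = 18.0339

18.03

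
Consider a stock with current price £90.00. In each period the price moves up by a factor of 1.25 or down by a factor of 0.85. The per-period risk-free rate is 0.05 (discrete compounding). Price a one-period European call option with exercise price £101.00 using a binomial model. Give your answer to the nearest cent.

£5.48

Risk-neutral probability p = (1 + 0.05 − 0.85)/(1.25 − 0.85) = 0.2000/0.4000 = 0.5000
Terminal stock prices: S_u = 112.5, S_d = 76.5
Terminal payoffs (S − K): max(11.5, 0) = 11.5, max(-24.5, 0) = 0
Node 0 (S = 90): V_0 = 1/1.05·[0.5000·11.5000 + 0.5000·0.0000] = 5.4762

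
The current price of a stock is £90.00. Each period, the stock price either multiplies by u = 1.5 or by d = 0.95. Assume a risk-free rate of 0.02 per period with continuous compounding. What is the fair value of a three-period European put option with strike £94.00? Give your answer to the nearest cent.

Risk-neutral probability p = (e^0.02 − 0.95)/(1.5 − 0.95) = 0.0702/0.5500 = 0.1276
Terminal stock prices: S_uuu = 303.8, S_uud = 192.4, S_udd = 121.8, S_ddd = 77.16
Terminal payoffs (K − S): max(-209.8, 0) = 0, max(-98.38, 0) = 0, max(-27.84, 0) = 0, max(16.84, 0) = 16.84
Node uu (S = 202.5): V_uu = e^(−0.02)·[0.1276·0.0000 + 0.8724·0.0000] = 0.0000
Node ud (S = 128.2): V_ud = e^(−0.02)·[0.1276·0.0000 + 0.8724·0.0000] = 0.0000
Node dd (S = 81.22): V_dd = e^(−0.02)·[0.1276·0.0000 + 0.8724·16.8363] = 14.3965
Node u (S = 135): V_u = e^(−0.02)·[0.1276·0.0000 + 0.8724·0.0000] = 0.0000
Node d (S = 85.5): V_d = e^(−0.02)·[0.1276·0.0000 + 0.8724·14.3965] = 12.3102
Node 0 (S = 90): V_0 = e^(−0.02)·[0.1276·0.0000 + 0.8724·12.3102] = 10.5263

£10.53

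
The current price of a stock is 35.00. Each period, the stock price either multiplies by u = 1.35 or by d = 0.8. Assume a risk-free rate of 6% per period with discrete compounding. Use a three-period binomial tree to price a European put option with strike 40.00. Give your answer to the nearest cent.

5.95

Risk-neutral probability p = (1 + 0.06 − 0.8)/(1.35 − 0.8) = 0.2600/0.5500 = 0.4727
Terminal stock prices: S_uuu = 86.11, S_uud = 51.03, S_udd = 30.24, S_ddd = 17.92
Terminal payoffs (K − S): max(-46.11, 0) = 0, max(-11.03, 0) = 0, max(9.76, 0) = 9.76, max(22.08, 0) = 22.08
Node uu (S = 63.79): V_uu = 1/1.06·[0.4727·0.0000 + 0.5273·0.0000] = 0.0000
Node ud (S = 37.8): V_ud = 1/1.06·[0.4727·0.0000 + 0.5273·9.7600] = 4.8549
Node dd (S = 22.4): V_dd = 1/1.06·[0.4727·9.7600 + 0.5273·22.0800] = 15.3358
Node u (S = 47.25): V_u = 1/1.06·[0.4727·0.0000 + 0.5273·4.8549] = 2.4150
Node d (S = 28): V_d = 1/1.06·[0.4727·4.8549 + 0.5273·15.3358] = 9.7936
Node 0 (S = 35): V_0 = 1/1.06·[0.4727·2.4150 + 0.5273·9.7936] = 5.9486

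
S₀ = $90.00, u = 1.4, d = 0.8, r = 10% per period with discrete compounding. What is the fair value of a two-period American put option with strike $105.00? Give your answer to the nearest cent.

$15.87

Risk-neutral probability p = (1 + 0.1 − 0.8)/(1.4 − 0.8) = 0.3000/0.6000 = 0.5000
Terminal stock prices: S_uu = 176.4, S_ud = 100.8, S_dd = 57.6
Terminal payoffs (K − S): max(-71.4, 0) = 0, max(4.2, 0) = 4.2, max(47.4, 0) = 47.4
Node u (S = 126): continuation = 1/1.1·[0.5000·0.0000 + 0.5000·4.2000] = 1.9091; exercise value = 0.0000 ≤ continuation, so V_u = 1.9091
Node d (S = 72): continuation = 1/1.1·[0.5000·4.2000 + 0.5000·47.4000] = 23.4545; exercise value = 33.0000 > continuation, so V_d = 33.0000 (exercise)
Node 0 (S = 90): continuation = 1/1.1·[0.5000·1.9091 + 0.5000·33.0000] = 15.8678; exercise value = 15.0000 ≤ continuation, so V_0 = 15.8678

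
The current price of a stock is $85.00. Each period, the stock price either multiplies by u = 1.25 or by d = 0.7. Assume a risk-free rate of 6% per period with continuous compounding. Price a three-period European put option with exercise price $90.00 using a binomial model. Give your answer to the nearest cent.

$9.36

Risk-neutral probability p = (e^0.06 − 0.7)/(1.25 − 0.7) = 0.3618/0.5500 = 0.6579
Terminal stock prices: S_uuu = 166, S_uud = 92.97, S_udd = 52.06, S_ddd = 29.15
Terminal payoffs (K − S): max(-76.02, 0) = 0, max(-2.969, 0) = 0, max(37.94, 0) = 37.94, max(60.85, 0) = 60.85
Node uu (S = 132.8): V_uu = e^(−0.06)·[0.6579·0.0000 + 0.3421·0.0000] = 0.0000
Node ud (S = 74.38): V_ud = e^(−0.06)·[0.6579·0.0000 + 0.3421·37.9375] = 12.2232
Node dd (S = 41.65): V_dd = e^(−0.06)·[0.6579·37.9375 + 0.3421·60.8450] = 43.1088
Node u (S = 106.2): V_u = e^(−0.06)·[0.6579·0.0000 + 0.3421·12.2232] = 3.9382
Node d (S = 59.5): V_d = e^(−0.06)·[0.6579·12.2232 + 0.3421·43.1088] = 21.4625
Node 0 (S = 85): V_0 = e^(−0.06)·[0.6579·3.9382 + 0.3421·21.4625] = 9.3550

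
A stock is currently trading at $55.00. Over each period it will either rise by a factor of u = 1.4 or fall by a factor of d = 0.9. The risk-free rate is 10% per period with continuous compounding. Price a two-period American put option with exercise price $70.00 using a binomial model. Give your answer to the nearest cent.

$15.00

Risk-neutral probability p = (e^0.1 − 0.9)/(1.4 − 0.9) = 0.2052/0.5000 = 0.4103
Terminal stock prices: S_uu = 107.8, S_ud = 69.3, S_dd = 44.55
Terminal payoffs (K − S): max(-37.8, 0) = 0, max(0.7, 0) = 0.7, max(25.45, 0) = 25.45
Node u (S = 77): continuation = e^(−0.1)·[0.4103·0.0000 + 0.5897·0.7000] = 0.3735; exercise value = 0.0000 ≤ continuation, so V_u = 0.3735
Node d (S = 49.5): continuation = e^(−0.1)·[0.4103·0.7000 + 0.5897·25.4500] = 13.8386; exercise value = 20.5000 > continuation, so V_d = 20.5000 (exercise)
Node 0 (S = 55): continuation = e^(−0.1)·[0.4103·0.3735 + 0.5897·20.5000] = 11.0763; exercise value = 15.0000 > continuation, so V_0 = 15.0000 (exercise)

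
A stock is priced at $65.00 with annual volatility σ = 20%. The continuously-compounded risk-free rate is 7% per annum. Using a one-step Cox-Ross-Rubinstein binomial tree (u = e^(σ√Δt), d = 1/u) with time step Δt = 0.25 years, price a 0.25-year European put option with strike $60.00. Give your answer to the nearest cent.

$0.51

CRR parameters: u = e^(σ√Δt) = e^(0.2·√0.25) = 1.1052, d = 1/u = 0.9048
Per-period rate: rΔt = 0.07·0.25 = 0.0175, so R = e^0.0175 = 1.0177
Risk-neutral probability p = (e^0.0175 − 0.9048)/(1.1052 − 0.9048) = 0.1128/0.2003 = 0.5631
Terminal stock prices: S_u = 71.84, S_d = 58.81
Terminal payoffs (K − S): max(-11.84, 0) = 0, max(1.186, 0) = 1.186
Node 0 (S = 65): V_0 = e^(−0.0175)·[0.5631·0.0000 + 0.4369·1.1856] = 0.5089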